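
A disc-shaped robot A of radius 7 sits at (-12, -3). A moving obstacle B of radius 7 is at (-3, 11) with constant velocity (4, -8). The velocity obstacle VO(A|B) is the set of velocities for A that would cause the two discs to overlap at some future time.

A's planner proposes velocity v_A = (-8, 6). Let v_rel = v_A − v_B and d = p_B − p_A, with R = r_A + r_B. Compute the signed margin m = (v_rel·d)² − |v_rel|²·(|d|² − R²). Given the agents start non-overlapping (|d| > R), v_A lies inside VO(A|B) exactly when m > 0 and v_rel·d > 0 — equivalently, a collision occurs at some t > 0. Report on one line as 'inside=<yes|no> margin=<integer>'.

d = (9, 14),  |d|² = 277;  R = 7+7 = 14,  c = 277−14² = 81
v_rel = (-12, 14),  |v_rel|² = 340;  v_rel·d = (-12)·(9) + (14)·(14) = 88
340·t² − 176·t + 81 = 0  ⇒  m = 88² − 340·81 = -19796
m = -19796 < 0,  v_rel·d = 88 > 0  ⇒  outside

inside=no margin=-19796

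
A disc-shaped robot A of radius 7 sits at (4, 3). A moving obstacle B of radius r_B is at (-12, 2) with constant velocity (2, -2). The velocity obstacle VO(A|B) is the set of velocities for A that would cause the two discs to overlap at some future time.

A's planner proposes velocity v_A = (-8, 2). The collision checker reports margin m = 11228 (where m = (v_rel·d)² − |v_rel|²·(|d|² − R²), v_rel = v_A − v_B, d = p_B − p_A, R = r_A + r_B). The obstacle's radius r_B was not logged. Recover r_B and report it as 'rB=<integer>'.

m = 11228
d = (-16, -1);  v_rel = (-10, 4),  |v_rel|² = 116
v_rel×d = (-10)·(-1) − (4)·(-16) = 74
since m = R²·116 − 74²:  R² = (5476 + 11228) / 116 = 144
R = √144 = 12  ⇒  r_B = 12 − 7 = 5

rB=5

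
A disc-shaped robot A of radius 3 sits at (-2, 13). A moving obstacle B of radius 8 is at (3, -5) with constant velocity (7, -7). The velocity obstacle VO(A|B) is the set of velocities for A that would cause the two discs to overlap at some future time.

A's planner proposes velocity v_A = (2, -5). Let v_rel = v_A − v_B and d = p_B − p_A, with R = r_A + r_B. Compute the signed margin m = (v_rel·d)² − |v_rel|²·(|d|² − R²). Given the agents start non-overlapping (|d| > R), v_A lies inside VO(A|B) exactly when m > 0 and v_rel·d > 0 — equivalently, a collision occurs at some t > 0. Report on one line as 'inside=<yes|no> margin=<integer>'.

d = (5, -18),  |d|² = 349;  R = 3+8 = 11,  c = 349−11² = 228
v_rel = (-5, 2),  |v_rel|² = 29;  v_rel·d = (-5)·(5) + (2)·(-18) = -61
29·t² + 122·t + 228 = 0  ⇒  m = (-61)² − 29·228 = -2891
m = -2891 < 0,  v_rel·d = -61 < 0  ⇒  outside

inside=no margin=-2891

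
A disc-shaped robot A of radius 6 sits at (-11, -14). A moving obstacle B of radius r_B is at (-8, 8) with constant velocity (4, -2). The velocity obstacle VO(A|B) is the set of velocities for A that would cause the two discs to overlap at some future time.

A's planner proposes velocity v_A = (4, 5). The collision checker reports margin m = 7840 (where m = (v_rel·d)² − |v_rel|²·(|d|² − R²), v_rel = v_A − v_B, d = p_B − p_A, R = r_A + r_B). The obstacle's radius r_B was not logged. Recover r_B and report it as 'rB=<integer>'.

m = 7840
d = (3, 22);  v_rel = (0, 7),  |v_rel|² = 49
v_rel×d = (0)·(22) − (7)·(3) = -21
since m = R²·49 − (-21)²:  R² = (441 + 7840) / 49 = 169
R = √169 = 13  ⇒  r_B = 13 − 6 = 7

rB=7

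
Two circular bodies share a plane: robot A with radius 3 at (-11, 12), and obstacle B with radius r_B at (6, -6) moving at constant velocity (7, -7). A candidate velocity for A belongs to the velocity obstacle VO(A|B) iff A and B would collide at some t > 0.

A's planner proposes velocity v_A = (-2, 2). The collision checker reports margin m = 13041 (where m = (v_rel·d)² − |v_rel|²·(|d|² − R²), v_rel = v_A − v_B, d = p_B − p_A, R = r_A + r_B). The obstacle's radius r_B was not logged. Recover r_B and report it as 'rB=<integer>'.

m = 13041
d = (17, -18);  v_rel = (-9, 9),  |v_rel|² = 162
v_rel×d = (-9)·(-18) − (9)·(17) = 9
since m = R²·162 − 9²:  R² = (81 + 13041) / 162 = 81
R = √81 = 9  ⇒  r_B = 9 − 3 = 6

rB=6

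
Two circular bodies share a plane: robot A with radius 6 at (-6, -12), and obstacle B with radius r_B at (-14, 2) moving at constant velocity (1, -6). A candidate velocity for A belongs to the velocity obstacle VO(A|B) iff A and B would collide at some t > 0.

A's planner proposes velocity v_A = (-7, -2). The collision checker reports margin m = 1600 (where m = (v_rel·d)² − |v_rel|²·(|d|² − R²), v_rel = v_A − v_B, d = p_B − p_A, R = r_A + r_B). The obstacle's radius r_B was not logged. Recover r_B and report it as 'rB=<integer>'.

m = 1600
d = (-8, 14);  v_rel = (-8, 4),  |v_rel|² = 80
v_rel×d = (-8)·(14) − (4)·(-8) = -80
since m = R²·80 − (-80)²:  R² = (6400 + 1600) / 80 = 100
R = √100 = 10  ⇒  r_B = 10 − 6 = 4

rB=4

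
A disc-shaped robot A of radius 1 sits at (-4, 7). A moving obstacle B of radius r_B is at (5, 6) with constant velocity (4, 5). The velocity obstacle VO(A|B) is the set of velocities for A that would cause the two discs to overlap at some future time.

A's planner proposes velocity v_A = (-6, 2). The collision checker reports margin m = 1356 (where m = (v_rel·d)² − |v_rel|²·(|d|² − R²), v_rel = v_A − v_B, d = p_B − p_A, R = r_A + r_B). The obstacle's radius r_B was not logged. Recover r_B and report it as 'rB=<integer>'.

m = 1356
d = (9, -1);  v_rel = (-10, -3),  |v_rel|² = 109
v_rel×d = (-10)·(-1) − (-3)·(9) = 37
since m = R²·109 − 37²:  R² = (1369 + 1356) / 109 = 25
R = √25 = 5  ⇒  r_B = 5 − 1 = 4

rB=4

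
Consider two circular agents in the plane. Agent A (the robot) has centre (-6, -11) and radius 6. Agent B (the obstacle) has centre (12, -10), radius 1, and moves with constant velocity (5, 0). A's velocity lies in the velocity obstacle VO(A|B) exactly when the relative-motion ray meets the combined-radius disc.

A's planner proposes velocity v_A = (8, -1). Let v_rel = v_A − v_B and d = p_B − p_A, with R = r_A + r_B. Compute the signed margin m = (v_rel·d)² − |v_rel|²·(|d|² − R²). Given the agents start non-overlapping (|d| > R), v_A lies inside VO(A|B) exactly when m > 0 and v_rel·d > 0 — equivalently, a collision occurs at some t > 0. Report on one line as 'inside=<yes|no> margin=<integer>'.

d = (18, 1),  |d|² = 325;  R = 6+1 = 7,  c = 325−7² = 276
v_rel = (3, -1),  |v_rel|² = 10;  v_rel·d = (3)·(18) + (-1)·(1) = 53
10·t² − 106·t + 276 = 0  ⇒  m = 53² − 10·276 = 49
m = 49 > 0,  v_rel·d = 53 > 0  ⇒  inside

inside=yes margin=49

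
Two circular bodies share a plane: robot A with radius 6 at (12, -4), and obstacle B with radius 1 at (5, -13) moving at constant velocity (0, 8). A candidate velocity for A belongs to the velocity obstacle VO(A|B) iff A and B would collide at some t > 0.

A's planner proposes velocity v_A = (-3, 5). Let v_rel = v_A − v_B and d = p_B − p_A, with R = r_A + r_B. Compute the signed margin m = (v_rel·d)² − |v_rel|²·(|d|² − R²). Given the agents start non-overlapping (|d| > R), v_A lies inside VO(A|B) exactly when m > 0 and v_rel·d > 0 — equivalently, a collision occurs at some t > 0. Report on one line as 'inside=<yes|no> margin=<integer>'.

d = (-7, -9),  |d|² = 130;  R = 6+1 = 7,  c = 130−7² = 81
v_rel = (-3, -3),  |v_rel|² = 18;  v_rel·d = (-3)·(-7) + (-3)·(-9) = 48
18·t² − 96·t + 81 = 0  ⇒  m = 48² − 18·81 = 846
m = 846 > 0,  v_rel·d = 48 > 0  ⇒  inside

inside=yes margin=846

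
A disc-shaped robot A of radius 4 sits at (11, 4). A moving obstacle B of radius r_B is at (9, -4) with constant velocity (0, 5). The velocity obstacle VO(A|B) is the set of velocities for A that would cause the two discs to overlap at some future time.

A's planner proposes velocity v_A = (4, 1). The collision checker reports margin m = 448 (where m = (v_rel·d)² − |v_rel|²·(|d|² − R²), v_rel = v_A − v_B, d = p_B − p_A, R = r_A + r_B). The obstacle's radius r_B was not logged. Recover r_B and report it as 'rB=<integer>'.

m = 448
d = (-2, -8);  v_rel = (4, -4),  |v_rel|² = 32
v_rel×d = (4)·(-8) − (-4)·(-2) = -40
since m = R²·32 − (-40)²:  R² = (1600 + 448) / 32 = 64
R = √64 = 8  ⇒  r_B = 8 − 4 = 4

rB=4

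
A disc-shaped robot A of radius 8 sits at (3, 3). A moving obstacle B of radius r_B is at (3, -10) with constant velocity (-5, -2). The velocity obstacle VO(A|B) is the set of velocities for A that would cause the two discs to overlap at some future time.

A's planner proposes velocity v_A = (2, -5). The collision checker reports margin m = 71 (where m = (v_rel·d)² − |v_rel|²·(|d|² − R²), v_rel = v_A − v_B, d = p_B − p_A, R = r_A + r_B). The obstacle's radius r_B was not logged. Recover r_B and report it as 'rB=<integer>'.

m = 71
d = (0, -13);  v_rel = (7, -3),  |v_rel|² = 58
v_rel×d = (7)·(-13) − (-3)·(0) = -91
since m = R²·58 − (-91)²:  R² = (8281 + 71) / 58 = 144
R = √144 = 12  ⇒  r_B = 12 − 8 = 4

rB=4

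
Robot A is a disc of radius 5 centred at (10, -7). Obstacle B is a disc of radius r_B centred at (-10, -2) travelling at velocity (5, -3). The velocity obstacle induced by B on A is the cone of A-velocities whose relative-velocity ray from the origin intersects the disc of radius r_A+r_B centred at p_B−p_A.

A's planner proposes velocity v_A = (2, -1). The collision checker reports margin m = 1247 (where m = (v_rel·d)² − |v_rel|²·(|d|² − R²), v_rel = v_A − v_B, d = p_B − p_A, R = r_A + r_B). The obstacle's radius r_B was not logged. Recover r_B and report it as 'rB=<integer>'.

m = 1247
d = (-20, 5);  v_rel = (-3, 2),  |v_rel|² = 13
v_rel×d = (-3)·(5) − (2)·(-20) = 25
since m = R²·13 − 25²:  R² = (625 + 1247) / 13 = 144
R = √144 = 12  ⇒  r_B = 12 − 5 = 7

rB=7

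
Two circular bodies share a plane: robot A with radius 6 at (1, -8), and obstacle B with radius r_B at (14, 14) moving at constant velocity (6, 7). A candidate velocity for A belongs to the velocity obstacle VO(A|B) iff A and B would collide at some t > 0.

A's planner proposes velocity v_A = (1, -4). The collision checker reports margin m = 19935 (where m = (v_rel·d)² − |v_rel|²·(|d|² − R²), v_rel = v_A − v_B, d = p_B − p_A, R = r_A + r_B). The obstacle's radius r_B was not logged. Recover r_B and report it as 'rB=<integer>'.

m = 19935
d = (13, 22);  v_rel = (-5, -11),  |v_rel|² = 146
v_rel×d = (-5)·(22) − (-11)·(13) = 33
since m = R²·146 − 33²:  R² = (1089 + 19935) / 146 = 144
R = √144 = 12  ⇒  r_B = 12 − 6 = 6

rB=6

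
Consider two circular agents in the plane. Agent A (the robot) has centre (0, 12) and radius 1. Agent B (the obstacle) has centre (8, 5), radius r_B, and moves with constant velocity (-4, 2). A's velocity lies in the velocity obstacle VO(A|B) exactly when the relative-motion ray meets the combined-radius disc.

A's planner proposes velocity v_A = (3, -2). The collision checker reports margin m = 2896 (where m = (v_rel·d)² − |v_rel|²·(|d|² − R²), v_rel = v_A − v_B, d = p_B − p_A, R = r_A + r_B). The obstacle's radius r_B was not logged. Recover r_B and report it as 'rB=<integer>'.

m = 2896
d = (8, -7);  v_rel = (7, -4),  |v_rel|² = 65
v_rel×d = (7)·(-7) − (-4)·(8) = -17
since m = R²·65 − (-17)²:  R² = (289 + 2896) / 65 = 49
R = √49 = 7  ⇒  r_B = 7 − 1 = 6

rB=6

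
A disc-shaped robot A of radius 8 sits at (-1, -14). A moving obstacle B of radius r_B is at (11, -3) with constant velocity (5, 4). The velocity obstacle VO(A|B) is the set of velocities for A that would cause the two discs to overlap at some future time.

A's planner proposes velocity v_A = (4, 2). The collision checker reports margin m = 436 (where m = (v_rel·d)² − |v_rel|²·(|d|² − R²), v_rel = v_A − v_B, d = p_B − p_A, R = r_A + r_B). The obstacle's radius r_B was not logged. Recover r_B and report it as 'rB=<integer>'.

m = 436
d = (12, 11);  v_rel = (-1, -2),  |v_rel|² = 5
v_rel×d = (-1)·(11) − (-2)·(12) = 13
since m = R²·5 − 13²:  R² = (169 + 436) / 5 = 121
R = √121 = 11  ⇒  r_B = 11 − 8 = 3

rB=3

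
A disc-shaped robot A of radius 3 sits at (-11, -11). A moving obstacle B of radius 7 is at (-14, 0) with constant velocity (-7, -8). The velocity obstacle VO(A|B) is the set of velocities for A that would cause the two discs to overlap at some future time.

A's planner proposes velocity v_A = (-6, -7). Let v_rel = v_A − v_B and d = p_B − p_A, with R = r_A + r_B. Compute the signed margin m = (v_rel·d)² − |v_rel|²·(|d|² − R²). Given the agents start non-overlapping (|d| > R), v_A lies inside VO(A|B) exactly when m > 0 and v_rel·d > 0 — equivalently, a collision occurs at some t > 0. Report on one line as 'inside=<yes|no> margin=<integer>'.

d = (-3, 11),  |d|² = 130;  R = 3+7 = 10,  c = 130−10² = 30
v_rel = (1, 1),  |v_rel|² = 2;  v_rel·d = (1)·(-3) + (1)·(11) = 8
2·t² − 16·t + 30 = 0  ⇒  m = 8² − 2·30 = 4
m = 4 > 0,  v_rel·d = 8 > 0  ⇒  inside

inside=yes margin=4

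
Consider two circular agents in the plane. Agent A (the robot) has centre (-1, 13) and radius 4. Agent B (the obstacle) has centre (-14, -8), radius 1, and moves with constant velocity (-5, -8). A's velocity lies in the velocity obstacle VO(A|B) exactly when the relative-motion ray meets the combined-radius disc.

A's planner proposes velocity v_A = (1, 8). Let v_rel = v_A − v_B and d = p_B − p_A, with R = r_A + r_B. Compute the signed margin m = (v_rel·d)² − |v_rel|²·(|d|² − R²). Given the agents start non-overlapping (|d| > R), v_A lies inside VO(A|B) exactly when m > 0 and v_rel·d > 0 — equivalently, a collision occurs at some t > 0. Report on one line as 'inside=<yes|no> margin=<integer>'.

d = (-13, -21),  |d|² = 610;  R = 4+1 = 5,  c = 610−5² = 585
v_rel = (6, 16),  |v_rel|² = 292;  v_rel·d = (6)·(-13) + (16)·(-21) = -414
292·t² + 828·t + 585 = 0  ⇒  m = (-414)² − 292·585 = 576
m = 576 > 0,  v_rel·d = -414 < 0  ⇒  outside

inside=no margin=576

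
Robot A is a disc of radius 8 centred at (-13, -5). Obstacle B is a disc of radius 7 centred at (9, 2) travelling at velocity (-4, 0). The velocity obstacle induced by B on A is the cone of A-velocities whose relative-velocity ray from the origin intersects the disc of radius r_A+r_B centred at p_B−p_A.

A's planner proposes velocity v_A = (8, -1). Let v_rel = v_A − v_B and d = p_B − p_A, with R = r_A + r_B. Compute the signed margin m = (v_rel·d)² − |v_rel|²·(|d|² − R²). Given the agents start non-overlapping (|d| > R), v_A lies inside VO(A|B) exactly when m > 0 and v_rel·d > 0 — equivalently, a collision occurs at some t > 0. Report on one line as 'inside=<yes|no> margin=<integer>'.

d = (22, 7),  |d|² = 533;  R = 8+7 = 15,  c = 533−15² = 308
v_rel = (12, -1),  |v_rel|² = 145;  v_rel·d = (12)·(22) + (-1)·(7) = 257
145·t² − 514·t + 308 = 0  ⇒  m = 257² − 145·308 = 21389
m = 21389 > 0,  v_rel·d = 257 > 0  ⇒  inside

inside=yes margin=21389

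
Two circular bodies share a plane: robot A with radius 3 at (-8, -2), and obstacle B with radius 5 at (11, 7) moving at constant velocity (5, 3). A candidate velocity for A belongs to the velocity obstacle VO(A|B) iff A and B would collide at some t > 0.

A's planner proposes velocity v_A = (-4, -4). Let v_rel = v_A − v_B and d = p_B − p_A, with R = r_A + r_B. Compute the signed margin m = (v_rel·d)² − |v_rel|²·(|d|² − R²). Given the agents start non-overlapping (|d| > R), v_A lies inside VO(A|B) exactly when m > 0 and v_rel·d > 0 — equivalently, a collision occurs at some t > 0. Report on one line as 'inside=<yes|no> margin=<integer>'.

d = (19, 9),  |d|² = 442;  R = 3+5 = 8,  c = 442−8² = 378
v_rel = (-9, -7),  |v_rel|² = 130;  v_rel·d = (-9)·(19) + (-7)·(9) = -234
130·t² + 468·t + 378 = 0  ⇒  m = (-234)² − 130·378 = 5616
m = 5616 > 0,  v_rel·d = -234 < 0  ⇒  outside

inside=no margin=5616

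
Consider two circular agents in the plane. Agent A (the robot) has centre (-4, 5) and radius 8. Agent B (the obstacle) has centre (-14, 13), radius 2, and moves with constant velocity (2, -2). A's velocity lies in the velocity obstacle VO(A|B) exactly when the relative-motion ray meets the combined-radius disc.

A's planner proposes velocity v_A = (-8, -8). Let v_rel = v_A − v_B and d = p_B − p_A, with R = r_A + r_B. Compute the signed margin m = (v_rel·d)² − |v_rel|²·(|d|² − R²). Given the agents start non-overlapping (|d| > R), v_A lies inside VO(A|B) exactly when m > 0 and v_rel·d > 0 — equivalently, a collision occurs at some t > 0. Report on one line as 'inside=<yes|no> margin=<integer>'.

d = (-10, 8),  |d|² = 164;  R = 8+2 = 10,  c = 164−10² = 64
v_rel = (-10, -6),  |v_rel|² = 136;  v_rel·d = (-10)·(-10) + (-6)·(8) = 52
136·t² − 104·t + 64 = 0  ⇒  m = 52² − 136·64 = -6000
m = -6000 < 0,  v_rel·d = 52 > 0  ⇒  outside

inside=no margin=-6000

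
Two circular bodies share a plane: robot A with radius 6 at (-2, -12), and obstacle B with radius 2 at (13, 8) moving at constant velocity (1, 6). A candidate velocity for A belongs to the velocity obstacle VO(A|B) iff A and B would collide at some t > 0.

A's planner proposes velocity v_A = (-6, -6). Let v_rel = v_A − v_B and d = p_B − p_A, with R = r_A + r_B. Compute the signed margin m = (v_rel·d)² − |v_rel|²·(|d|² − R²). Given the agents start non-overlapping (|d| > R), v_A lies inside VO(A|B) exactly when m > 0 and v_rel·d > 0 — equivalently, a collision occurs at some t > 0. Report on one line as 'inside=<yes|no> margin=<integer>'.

d = (15, 20),  |d|² = 625;  R = 6+2 = 8,  c = 625−8² = 561
v_rel = (-7, -12),  |v_rel|² = 193;  v_rel·d = (-7)·(15) + (-12)·(20) = -345
193·t² + 690·t + 561 = 0  ⇒  m = (-345)² − 193·561 = 10752
m = 10752 > 0,  v_rel·d = -345 < 0  ⇒  outside

inside=no margin=10752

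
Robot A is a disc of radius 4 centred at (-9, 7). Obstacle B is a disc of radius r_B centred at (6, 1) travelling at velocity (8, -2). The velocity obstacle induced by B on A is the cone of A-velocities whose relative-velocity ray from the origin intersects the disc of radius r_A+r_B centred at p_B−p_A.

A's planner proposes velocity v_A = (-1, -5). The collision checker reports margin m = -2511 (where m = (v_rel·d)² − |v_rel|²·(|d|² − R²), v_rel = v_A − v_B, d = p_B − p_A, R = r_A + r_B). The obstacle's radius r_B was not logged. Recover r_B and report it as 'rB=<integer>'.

m = -2511
d = (15, -6);  v_rel = (-9, -3),  |v_rel|² = 90
v_rel×d = (-9)·(-6) − (-3)·(15) = 99
since m = R²·90 − 99²:  R² = (9801 + -2511) / 90 = 81
R = √81 = 9  ⇒  r_B = 9 − 4 = 5

rB=5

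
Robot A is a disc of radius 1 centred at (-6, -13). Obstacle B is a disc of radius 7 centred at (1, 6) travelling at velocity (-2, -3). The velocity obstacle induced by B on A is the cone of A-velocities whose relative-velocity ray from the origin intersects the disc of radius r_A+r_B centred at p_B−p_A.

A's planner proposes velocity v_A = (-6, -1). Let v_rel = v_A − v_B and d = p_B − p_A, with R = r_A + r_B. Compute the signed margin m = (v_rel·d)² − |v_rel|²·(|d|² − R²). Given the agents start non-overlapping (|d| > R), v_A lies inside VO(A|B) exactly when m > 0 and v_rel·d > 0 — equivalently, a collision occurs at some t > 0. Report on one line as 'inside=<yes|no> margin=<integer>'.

d = (7, 19),  |d|² = 410;  R = 1+7 = 8,  c = 410−8² = 346
v_rel = (-4, 2),  |v_rel|² = 20;  v_rel·d = (-4)·(7) + (2)·(19) = 10
20·t² − 20·t + 346 = 0  ⇒  m = 10² − 20·346 = -6820
m = -6820 < 0,  v_rel·d = 10 > 0  ⇒  outside

inside=no margin=-6820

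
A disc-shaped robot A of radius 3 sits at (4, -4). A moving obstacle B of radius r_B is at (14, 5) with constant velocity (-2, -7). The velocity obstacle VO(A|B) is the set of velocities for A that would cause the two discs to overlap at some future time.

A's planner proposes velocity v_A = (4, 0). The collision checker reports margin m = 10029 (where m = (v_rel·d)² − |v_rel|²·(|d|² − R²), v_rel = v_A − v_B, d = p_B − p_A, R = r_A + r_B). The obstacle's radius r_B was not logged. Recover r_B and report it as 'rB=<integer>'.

m = 10029
d = (10, 9);  v_rel = (6, 7),  |v_rel|² = 85
v_rel×d = (6)·(9) − (7)·(10) = -16
since m = R²·85 − (-16)²:  R² = (256 + 10029) / 85 = 121
R = √121 = 11  ⇒  r_B = 11 − 3 = 8

rB=8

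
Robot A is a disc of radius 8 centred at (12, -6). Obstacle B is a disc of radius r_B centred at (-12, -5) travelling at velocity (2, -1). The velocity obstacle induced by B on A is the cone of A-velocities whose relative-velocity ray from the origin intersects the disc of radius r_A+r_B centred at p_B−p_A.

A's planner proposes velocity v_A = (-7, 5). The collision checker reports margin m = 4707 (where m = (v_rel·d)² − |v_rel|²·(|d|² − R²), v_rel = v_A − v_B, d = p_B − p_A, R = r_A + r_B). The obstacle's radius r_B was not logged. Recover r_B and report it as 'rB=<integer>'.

m = 4707
d = (-24, 1);  v_rel = (-9, 6),  |v_rel|² = 117
v_rel×d = (-9)·(1) − (6)·(-24) = 135
since m = R²·117 − 135²:  R² = (18225 + 4707) / 117 = 196
R = √196 = 14  ⇒  r_B = 14 − 8 = 6

rB=6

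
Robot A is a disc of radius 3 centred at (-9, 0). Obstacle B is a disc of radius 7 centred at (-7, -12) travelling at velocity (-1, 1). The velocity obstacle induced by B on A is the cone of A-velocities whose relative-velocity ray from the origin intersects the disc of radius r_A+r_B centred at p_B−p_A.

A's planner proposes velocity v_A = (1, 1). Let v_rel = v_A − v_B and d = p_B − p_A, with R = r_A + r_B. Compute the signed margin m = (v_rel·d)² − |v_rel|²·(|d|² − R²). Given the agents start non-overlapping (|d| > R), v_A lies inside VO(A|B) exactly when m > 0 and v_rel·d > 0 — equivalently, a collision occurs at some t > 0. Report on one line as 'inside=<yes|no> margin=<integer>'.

d = (2, -12),  |d|² = 148;  R = 3+7 = 10,  c = 148−10² = 48
v_rel = (2, 0),  |v_rel|² = 4;  v_rel·d = (2)·(2) + (0)·(-12) = 4
4·t² − 8·t + 48 = 0  ⇒  m = 4² − 4·48 = -176
m = -176 < 0,  v_rel·d = 4 > 0  ⇒  outside

inside=no margin=-176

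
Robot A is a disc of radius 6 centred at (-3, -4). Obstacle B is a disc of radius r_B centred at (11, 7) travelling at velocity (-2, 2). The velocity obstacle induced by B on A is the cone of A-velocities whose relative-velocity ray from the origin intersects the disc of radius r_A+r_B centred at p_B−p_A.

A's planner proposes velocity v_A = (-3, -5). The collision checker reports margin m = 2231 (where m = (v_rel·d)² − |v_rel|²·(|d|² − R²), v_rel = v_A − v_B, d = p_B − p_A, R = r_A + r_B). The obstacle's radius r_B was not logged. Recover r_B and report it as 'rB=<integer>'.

m = 2231
d = (14, 11);  v_rel = (-1, -7),  |v_rel|² = 50
v_rel×d = (-1)·(11) − (-7)·(14) = 87
since m = R²·50 − 87²:  R² = (7569 + 2231) / 50 = 196
R = √196 = 14  ⇒  r_B = 14 − 6 = 8

rB=8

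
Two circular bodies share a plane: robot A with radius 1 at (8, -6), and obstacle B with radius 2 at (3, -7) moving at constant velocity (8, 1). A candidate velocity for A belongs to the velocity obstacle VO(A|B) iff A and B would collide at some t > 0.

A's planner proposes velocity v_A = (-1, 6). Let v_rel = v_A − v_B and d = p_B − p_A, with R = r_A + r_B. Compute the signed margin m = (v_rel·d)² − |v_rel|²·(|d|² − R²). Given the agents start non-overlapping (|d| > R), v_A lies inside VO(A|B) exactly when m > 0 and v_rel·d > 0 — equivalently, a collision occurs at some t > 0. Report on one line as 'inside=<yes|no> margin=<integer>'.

d = (-5, -1),  |d|² = 26;  R = 1+2 = 3,  c = 26−3² = 17
v_rel = (-9, 5),  |v_rel|² = 106;  v_rel·d = (-9)·(-5) + (5)·(-1) = 40
106·t² − 80·t + 17 = 0  ⇒  m = 40² − 106·17 = -202
m = -202 < 0,  v_rel·d = 40 > 0  ⇒  outside

inside=no margin=-202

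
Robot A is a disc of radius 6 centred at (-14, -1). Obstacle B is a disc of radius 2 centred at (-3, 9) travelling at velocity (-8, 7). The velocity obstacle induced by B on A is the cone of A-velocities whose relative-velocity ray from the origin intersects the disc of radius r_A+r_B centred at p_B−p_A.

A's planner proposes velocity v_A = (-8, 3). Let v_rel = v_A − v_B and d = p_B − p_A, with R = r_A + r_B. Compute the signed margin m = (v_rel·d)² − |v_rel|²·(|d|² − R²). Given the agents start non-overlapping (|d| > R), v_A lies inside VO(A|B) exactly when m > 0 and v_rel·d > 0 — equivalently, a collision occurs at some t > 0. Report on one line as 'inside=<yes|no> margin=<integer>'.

d = (11, 10),  |d|² = 221;  R = 6+2 = 8,  c = 221−8² = 157
v_rel = (0, -4),  |v_rel|² = 16;  v_rel·d = (0)·(11) + (-4)·(10) = -40
16·t² + 80·t + 157 = 0  ⇒  m = (-40)² − 16·157 = -912
m = -912 < 0,  v_rel·d = -40 < 0  ⇒  outside

inside=no margin=-912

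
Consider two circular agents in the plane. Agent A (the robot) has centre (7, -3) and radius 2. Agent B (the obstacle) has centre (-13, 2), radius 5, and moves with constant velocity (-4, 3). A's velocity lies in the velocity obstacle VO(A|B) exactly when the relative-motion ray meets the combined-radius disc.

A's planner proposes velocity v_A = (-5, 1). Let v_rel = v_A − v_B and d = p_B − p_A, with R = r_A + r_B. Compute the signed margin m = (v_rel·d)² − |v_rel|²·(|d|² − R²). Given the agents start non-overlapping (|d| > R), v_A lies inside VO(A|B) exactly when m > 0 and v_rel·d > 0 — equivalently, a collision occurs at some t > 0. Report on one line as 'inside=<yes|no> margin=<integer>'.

d = (-20, 5),  |d|² = 425;  R = 2+5 = 7,  c = 425−7² = 376
v_rel = (-1, -2),  |v_rel|² = 5;  v_rel·d = (-1)·(-20) + (-2)·(5) = 10
5·t² − 20·t + 376 = 0  ⇒  m = 10² − 5·376 = -1780
m = -1780 < 0,  v_rel·d = 10 > 0  ⇒  outside

inside=no margin=-1780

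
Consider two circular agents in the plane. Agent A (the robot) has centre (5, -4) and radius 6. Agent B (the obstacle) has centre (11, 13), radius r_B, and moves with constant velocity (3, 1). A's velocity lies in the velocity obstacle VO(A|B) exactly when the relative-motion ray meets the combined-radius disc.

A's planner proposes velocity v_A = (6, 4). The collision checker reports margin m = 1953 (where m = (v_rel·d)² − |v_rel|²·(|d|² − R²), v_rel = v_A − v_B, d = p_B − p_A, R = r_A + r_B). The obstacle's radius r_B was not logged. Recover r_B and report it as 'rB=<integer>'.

m = 1953
d = (6, 17);  v_rel = (3, 3),  |v_rel|² = 18
v_rel×d = (3)·(17) − (3)·(6) = 33
since m = R²·18 − 33²:  R² = (1089 + 1953) / 18 = 169
R = √169 = 13  ⇒  r_B = 13 − 6 = 7

rB=7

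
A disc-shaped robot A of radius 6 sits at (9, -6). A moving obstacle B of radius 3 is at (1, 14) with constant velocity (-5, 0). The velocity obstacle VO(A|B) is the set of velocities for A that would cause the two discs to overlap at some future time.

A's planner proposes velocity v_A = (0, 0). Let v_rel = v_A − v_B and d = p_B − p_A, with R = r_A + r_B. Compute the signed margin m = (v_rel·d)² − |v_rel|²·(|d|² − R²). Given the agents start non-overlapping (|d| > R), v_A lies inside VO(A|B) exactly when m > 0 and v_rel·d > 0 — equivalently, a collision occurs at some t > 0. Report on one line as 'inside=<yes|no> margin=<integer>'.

d = (-8, 20),  |d|² = 464;  R = 6+3 = 9,  c = 464−9² = 383
v_rel = (5, 0),  |v_rel|² = 25;  v_rel·d = (5)·(-8) + (0)·(20) = -40
25·t² + 80·t + 383 = 0  ⇒  m = (-40)² − 25·383 = -7975
m = -7975 < 0,  v_rel·d = -40 < 0  ⇒  outside

inside=no margin=-7975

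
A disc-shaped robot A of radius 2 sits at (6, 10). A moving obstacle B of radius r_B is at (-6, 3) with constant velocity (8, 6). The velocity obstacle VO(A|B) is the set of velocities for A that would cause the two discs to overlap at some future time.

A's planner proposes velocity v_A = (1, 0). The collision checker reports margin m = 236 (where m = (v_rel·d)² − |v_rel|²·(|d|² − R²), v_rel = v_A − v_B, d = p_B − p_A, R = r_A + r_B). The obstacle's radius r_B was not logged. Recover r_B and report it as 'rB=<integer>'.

m = 236
d = (-12, -7);  v_rel = (-7, -6),  |v_rel|² = 85
v_rel×d = (-7)·(-7) − (-6)·(-12) = -23
since m = R²·85 − (-23)²:  R² = (529 + 236) / 85 = 9
R = √9 = 3  ⇒  r_B = 3 − 2 = 1

rB=1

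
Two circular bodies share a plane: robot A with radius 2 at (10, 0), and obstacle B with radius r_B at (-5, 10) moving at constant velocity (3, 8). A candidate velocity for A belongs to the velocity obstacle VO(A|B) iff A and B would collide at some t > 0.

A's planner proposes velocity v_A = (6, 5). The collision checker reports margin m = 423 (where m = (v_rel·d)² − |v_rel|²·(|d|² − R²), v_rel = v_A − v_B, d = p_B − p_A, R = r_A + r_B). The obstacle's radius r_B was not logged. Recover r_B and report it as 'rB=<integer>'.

m = 423
d = (-15, 10);  v_rel = (3, -3),  |v_rel|² = 18
v_rel×d = (3)·(10) − (-3)·(-15) = -15
since m = R²·18 − (-15)²:  R² = (225 + 423) / 18 = 36
R = √36 = 6  ⇒  r_B = 6 − 2 = 4

rB=4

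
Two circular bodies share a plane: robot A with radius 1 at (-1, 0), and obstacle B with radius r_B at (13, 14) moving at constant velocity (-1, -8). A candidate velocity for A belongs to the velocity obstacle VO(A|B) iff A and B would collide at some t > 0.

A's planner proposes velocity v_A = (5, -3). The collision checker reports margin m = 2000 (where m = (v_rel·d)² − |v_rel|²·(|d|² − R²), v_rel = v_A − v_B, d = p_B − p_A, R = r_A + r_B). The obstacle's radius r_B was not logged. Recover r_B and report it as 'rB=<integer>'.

m = 2000
d = (14, 14);  v_rel = (6, 5),  |v_rel|² = 61
v_rel×d = (6)·(14) − (5)·(14) = 14
since m = R²·61 − 14²:  R² = (196 + 2000) / 61 = 36
R = √36 = 6  ⇒  r_B = 6 − 1 = 5

rB=5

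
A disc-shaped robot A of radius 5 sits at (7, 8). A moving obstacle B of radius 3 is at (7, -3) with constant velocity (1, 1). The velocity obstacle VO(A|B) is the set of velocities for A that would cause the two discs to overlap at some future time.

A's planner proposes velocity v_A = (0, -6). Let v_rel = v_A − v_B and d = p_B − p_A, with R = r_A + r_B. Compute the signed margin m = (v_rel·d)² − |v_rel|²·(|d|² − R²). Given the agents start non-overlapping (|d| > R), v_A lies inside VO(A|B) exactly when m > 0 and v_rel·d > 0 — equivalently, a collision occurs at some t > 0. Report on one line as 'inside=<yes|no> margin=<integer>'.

d = (0, -11),  |d|² = 121;  R = 5+3 = 8,  c = 121−8² = 57
v_rel = (-1, -7),  |v_rel|² = 50;  v_rel·d = (-1)·(0) + (-7)·(-11) = 77
50·t² − 154·t + 57 = 0  ⇒  m = 77² − 50·57 = 3079
m = 3079 > 0,  v_rel·d = 77 > 0  ⇒  inside

inside=yes margin=3079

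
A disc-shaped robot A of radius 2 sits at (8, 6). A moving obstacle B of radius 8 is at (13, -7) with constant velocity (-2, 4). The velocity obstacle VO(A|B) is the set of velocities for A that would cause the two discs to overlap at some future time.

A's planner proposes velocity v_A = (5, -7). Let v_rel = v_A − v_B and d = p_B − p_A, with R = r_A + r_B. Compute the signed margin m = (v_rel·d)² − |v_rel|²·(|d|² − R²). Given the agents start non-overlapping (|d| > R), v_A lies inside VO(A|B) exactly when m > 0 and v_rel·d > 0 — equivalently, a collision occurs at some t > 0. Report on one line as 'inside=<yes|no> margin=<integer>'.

d = (5, -13),  |d|² = 194;  R = 2+8 = 10,  c = 194−10² = 94
v_rel = (7, -11),  |v_rel|² = 170;  v_rel·d = (7)·(5) + (-11)·(-13) = 178
170·t² − 356·t + 94 = 0  ⇒  m = 178² − 170·94 = 15704
m = 15704 > 0,  v_rel·d = 178 > 0  ⇒  inside

inside=yes margin=15704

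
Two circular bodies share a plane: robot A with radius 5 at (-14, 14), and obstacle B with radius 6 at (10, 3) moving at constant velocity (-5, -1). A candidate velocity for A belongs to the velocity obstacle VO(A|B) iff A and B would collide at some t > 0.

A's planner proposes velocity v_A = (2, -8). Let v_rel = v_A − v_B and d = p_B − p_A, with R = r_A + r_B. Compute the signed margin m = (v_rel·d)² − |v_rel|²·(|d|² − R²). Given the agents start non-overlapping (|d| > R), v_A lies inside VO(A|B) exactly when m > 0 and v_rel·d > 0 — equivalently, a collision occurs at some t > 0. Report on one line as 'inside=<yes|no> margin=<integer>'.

d = (24, -11),  |d|² = 697;  R = 5+6 = 11,  c = 697−11² = 576
v_rel = (7, -7),  |v_rel|² = 98;  v_rel·d = (7)·(24) + (-7)·(-11) = 245
98·t² − 490·t + 576 = 0  ⇒  m = 245² − 98·576 = 3577
m = 3577 > 0,  v_rel·d = 245 > 0  ⇒  inside

inside=yes margin=3577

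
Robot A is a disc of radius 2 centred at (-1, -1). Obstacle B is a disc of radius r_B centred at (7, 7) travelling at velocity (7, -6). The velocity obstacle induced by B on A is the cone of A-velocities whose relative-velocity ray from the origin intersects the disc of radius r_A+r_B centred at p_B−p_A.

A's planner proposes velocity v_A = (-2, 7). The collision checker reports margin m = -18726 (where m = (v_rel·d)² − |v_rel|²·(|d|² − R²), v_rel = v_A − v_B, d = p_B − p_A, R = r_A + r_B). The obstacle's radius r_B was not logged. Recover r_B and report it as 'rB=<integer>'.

m = -18726
d = (8, 8);  v_rel = (-9, 13),  |v_rel|² = 250
v_rel×d = (-9)·(8) − (13)·(8) = -176
since m = R²·250 − (-176)²:  R² = (30976 + -18726) / 250 = 49
R = √49 = 7  ⇒  r_B = 7 − 2 = 5

rB=5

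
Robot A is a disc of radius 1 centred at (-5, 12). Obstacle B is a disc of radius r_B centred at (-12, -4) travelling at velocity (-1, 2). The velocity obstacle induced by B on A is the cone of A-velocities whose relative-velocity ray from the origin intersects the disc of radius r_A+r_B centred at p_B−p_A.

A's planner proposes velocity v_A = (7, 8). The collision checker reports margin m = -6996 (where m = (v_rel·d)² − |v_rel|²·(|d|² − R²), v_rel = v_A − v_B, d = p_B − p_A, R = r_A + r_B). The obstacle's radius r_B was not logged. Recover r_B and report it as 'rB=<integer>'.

m = -6996
d = (-7, -16);  v_rel = (8, 6),  |v_rel|² = 100
v_rel×d = (8)·(-16) − (6)·(-7) = -86
since m = R²·100 − (-86)²:  R² = (7396 + -6996) / 100 = 4
R = √4 = 2  ⇒  r_B = 2 − 1 = 1

rB=1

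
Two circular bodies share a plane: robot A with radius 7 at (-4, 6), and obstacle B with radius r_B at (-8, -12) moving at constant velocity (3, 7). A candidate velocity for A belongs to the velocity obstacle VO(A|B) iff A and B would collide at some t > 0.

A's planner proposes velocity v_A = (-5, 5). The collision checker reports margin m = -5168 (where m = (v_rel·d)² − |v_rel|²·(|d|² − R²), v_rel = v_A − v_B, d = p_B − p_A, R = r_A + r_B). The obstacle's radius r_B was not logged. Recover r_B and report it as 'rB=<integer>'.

m = -5168
d = (-4, -18);  v_rel = (-8, -2),  |v_rel|² = 68
v_rel×d = (-8)·(-18) − (-2)·(-4) = 136
since m = R²·68 − 136²:  R² = (18496 + -5168) / 68 = 196
R = √196 = 14  ⇒  r_B = 14 − 7 = 7

rB=7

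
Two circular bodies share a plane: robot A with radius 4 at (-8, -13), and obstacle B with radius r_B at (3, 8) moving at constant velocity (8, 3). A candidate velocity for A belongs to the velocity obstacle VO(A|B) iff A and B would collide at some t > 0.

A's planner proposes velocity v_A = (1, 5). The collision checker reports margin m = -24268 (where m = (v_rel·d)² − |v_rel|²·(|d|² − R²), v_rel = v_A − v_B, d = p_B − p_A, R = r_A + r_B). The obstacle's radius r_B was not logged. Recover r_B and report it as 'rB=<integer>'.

m = -24268
d = (11, 21);  v_rel = (-7, 2),  |v_rel|² = 53
v_rel×d = (-7)·(21) − (2)·(11) = -169
since m = R²·53 − (-169)²:  R² = (28561 + -24268) / 53 = 81
R = √81 = 9  ⇒  r_B = 9 − 4 = 5

rB=5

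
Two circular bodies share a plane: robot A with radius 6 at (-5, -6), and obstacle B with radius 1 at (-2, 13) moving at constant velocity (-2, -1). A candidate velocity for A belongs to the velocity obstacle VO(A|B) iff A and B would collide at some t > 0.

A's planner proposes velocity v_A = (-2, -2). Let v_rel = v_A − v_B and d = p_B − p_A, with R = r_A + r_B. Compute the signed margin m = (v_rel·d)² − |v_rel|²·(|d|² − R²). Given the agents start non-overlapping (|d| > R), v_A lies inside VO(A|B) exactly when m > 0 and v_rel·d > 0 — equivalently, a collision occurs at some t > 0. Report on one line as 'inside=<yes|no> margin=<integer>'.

d = (3, 19),  |d|² = 370;  R = 6+1 = 7,  c = 370−7² = 321
v_rel = (0, -1),  |v_rel|² = 1;  v_rel·d = (0)·(3) + (-1)·(19) = -19
1·t² + 38·t + 321 = 0  ⇒  m = (-19)² − 1·321 = 40
m = 40 > 0,  v_rel·d = -19 < 0  ⇒  outside

inside=no margin=40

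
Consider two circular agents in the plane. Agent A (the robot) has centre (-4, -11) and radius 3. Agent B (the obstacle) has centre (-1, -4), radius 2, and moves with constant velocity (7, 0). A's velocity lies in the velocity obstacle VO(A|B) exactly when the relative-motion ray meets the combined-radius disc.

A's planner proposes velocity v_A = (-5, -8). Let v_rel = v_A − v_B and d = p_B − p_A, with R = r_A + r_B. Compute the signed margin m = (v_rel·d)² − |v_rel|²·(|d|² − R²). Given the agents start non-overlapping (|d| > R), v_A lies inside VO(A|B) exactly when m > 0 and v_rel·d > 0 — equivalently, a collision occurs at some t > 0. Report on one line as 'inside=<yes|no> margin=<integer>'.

d = (3, 7),  |d|² = 58;  R = 3+2 = 5,  c = 58−5² = 33
v_rel = (-12, -8),  |v_rel|² = 208;  v_rel·d = (-12)·(3) + (-8)·(7) = -92
208·t² + 184·t + 33 = 0  ⇒  m = (-92)² − 208·33 = 1600
m = 1600 > 0,  v_rel·d = -92 < 0  ⇒  outside

inside=no margin=1600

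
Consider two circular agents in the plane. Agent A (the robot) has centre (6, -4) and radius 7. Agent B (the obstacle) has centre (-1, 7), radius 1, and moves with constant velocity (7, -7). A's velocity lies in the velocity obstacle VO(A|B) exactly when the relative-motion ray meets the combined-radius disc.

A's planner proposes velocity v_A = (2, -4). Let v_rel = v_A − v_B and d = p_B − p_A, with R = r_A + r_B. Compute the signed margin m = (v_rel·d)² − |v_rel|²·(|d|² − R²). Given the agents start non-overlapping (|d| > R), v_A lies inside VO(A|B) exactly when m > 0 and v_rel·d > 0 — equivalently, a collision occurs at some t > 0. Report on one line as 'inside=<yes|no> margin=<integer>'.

d = (-7, 11),  |d|² = 170;  R = 7+1 = 8,  c = 170−8² = 106
v_rel = (-5, 3),  |v_rel|² = 34;  v_rel·d = (-5)·(-7) + (3)·(11) = 68
34·t² − 136·t + 106 = 0  ⇒  m = 68² − 34·106 = 1020
m = 1020 > 0,  v_rel·d = 68 > 0  ⇒  inside

inside=yes margin=1020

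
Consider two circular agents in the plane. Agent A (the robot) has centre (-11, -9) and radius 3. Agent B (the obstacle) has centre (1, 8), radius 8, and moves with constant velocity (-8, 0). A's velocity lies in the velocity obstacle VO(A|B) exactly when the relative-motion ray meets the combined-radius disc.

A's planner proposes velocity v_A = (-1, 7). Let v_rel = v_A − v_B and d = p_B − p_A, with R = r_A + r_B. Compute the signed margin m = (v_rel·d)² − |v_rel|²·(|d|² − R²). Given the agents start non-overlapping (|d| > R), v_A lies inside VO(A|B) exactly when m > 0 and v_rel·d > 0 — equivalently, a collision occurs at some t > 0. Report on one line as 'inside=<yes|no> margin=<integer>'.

d = (12, 17),  |d|² = 433;  R = 3+8 = 11,  c = 433−11² = 312
v_rel = (7, 7),  |v_rel|² = 98;  v_rel·d = (7)·(12) + (7)·(17) = 203
98·t² − 406·t + 312 = 0  ⇒  m = 203² − 98·312 = 10633
m = 10633 > 0,  v_rel·d = 203 > 0  ⇒  inside

inside=yes margin=10633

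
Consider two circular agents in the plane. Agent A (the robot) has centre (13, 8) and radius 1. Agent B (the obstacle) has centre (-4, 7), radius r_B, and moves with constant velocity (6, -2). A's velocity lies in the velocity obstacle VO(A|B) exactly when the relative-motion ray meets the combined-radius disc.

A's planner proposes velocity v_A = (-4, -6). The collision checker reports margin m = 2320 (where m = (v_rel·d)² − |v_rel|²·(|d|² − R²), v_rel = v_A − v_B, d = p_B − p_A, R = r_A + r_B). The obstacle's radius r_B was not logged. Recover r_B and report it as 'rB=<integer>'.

m = 2320
d = (-17, -1);  v_rel = (-10, -4),  |v_rel|² = 116
v_rel×d = (-10)·(-1) − (-4)·(-17) = -58
since m = R²·116 − (-58)²:  R² = (3364 + 2320) / 116 = 49
R = √49 = 7  ⇒  r_B = 7 − 1 = 6

rB=6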